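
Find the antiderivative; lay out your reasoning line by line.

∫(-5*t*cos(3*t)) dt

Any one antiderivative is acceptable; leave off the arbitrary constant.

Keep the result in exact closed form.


Step 1. Integrate ∫(-5*t*cos(3*t)) dt by parts with u = t, dv = (-5*cos(3*t)) dt, so v = -5*sin(3*t)/3: now -5*t*sin(3*t)/3 + ∫(5*sin(3*t)/3) dt.
Step 2. Evaluate the standard form: now -5*t*sin(3*t)/3 - 5*cos(3*t)/9.
Answer: -5*t*sin(3*t)/3 - 5*cos(3*t)/9.


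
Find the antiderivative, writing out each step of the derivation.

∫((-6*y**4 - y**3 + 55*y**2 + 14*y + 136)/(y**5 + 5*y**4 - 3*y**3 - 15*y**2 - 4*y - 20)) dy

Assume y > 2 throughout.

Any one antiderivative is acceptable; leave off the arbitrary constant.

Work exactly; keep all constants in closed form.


Step 1. Decompose ∫((-6*y**4 - y**3 + 55*y**2 + 14*y + 136)/(y**5 + 5*y**4 - 3*y**3 - 15*y**2 - 4*y - 20)) dy by partial fractions, (-6*y**4 - y**3 + 55*y**2 + 14*y + 136)/(y**5 + 5*y**4 - 3*y**3 - 15*y**2 - 4*y - 20) = -3/(y**2 + 1) - 4/(y + 5) - 4/(y + 2) + 2/(y - 2): now ∫(2/(y - 2)) dy + ∫(-4/(y + 2)) dy + ∫(-4/(y + 5)) dy + ∫(-3/(y**2 + 1)) dy.
Step 2. Evaluate the standard form [assuming y > 2]: now 2*log(y - 2) + ∫(-4/(y + 2)) dy + ∫(-4/(y + 5)) dy + ∫(-3/(y**2 + 1)) dy.
Step 3. Evaluate the standard form [assuming y > -2]: now 2*log(y - 2) - 4*log(y + 2) + ∫(-4/(y + 5)) dy + ∫(-3/(y**2 + 1)) dy.
Step 4. Evaluate the standard form [assuming y > -5]: now 2*log(y - 2) - 4*log(y + 2) - 4*log(y + 5) + ∫(-3/(y**2 + 1)) dy.
Step 5. Evaluate the standard form: now 2*log(y - 2) - 4*log(y + 2) - 4*log(y + 5) - 3*atan(y).
Answer: 2*log(y - 2) - 4*log(y + 2) - 4*log(y + 5) - 3*atan(y).


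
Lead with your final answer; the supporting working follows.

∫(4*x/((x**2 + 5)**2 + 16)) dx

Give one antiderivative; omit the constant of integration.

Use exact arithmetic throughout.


The answer is atan(x**2/4 + 5/4)/2.
Step 1. Substitute u = x**2 + 5, turning ∫(4*x/((x**2 + 5)**2 + 16)) dx into ∫(2/(u**2 + 16)) du: now ∫(2/(u**2 + 16)) du.
Step 2. Evaluate the standard form: now atan(u/4)/2.
Step 3. Substitute back u = x**2 + 5: now atan(x**2/4 + 5/4)/2.
Answer: atan(x**2/4 + 5/4)/2.


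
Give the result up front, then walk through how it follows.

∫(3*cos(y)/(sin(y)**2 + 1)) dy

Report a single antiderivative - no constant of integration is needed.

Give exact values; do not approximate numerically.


The answer is 3*atan(sin(y)).
Step 1. Substitute u = sin(y), turning ∫(3*cos(y)/(sin(y)**2 + 1)) dy into ∫(3/(u**2 + 1)) du: now ∫(3/(u**2 + 1)) du.
Step 2. Evaluate the standard form: now 3*atan(u).
Step 3. Substitute back u = sin(y): now 3*atan(sin(y)).
Answer: 3*atan(sin(y)).


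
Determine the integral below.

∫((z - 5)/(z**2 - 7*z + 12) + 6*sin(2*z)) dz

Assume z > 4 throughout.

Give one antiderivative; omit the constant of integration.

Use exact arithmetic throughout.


Answer: -log(z - 4) + 2*log(z - 3) - 3*cos(2*z).


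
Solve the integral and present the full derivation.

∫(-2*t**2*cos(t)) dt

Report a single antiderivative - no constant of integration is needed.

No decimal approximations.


Step 1. Integrate ∫(-2*t**2*cos(t)) dt by parts with u = t**2, dv = (-2*cos(t)) dt, so v = -2*sin(t): now -2*t**2*sin(t) + ∫(4*t*sin(t)) dt.
Step 2. Integrate ∫(4*t*sin(t)) dt by parts with u = t, dv = (4*sin(t)) dt, so v = -4*cos(t): now -2*t**2*sin(t) - 4*t*cos(t) + ∫(4*cos(t)) dt.
Step 3. Evaluate the standard form: now -2*t**2*sin(t) - 4*t*cos(t) + 4*sin(t).
Answer: -2*t**2*sin(t) - 4*t*cos(t) + 4*sin(t).


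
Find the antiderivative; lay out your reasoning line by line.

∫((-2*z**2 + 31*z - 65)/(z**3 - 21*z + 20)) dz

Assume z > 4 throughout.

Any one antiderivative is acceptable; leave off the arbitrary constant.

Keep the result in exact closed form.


Step 1. Decompose ∫((-2*z**2 + 31*z - 65)/(z**3 - 21*z + 20)) dz by partial fractions, (-2*z**2 + 31*z - 65)/(z**3 - 21*z + 20) = -5/(z + 5) + 2/(z - 1) + 1/(z - 4): now ∫(1/(z - 4)) dz + ∫(2/(z - 1)) dz + ∫(-5/(z + 5)) dz.
Step 2. Evaluate the standard form [assuming z > 4]: now log(z - 4) + ∫(2/(z - 1)) dz + ∫(-5/(z + 5)) dz.
Step 3. Evaluate the standard form [assuming z > 1]: now log(z - 4) + 2*log(z - 1) + ∫(-5/(z + 5)) dz.
Step 4. Evaluate the standard form [assuming z > -5]: now log(z - 4) + 2*log(z - 1) - 5*log(z + 5).
Answer: log(z - 4) + 2*log(z - 1) - 5*log(z + 5).


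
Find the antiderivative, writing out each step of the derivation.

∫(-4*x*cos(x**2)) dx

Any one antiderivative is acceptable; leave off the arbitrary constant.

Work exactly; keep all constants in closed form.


Step 1. Substitute u = x**2, turning ∫(-4*x*cos(x**2)) dx into ∫(-2*cos(u)) du: now ∫(-2*cos(u)) du.
Step 2. Evaluate the standard form: now -2*sin(u).
Step 3. Substitute back u = x**2: now -2*sin(x**2).
Answer: -2*sin(x**2).


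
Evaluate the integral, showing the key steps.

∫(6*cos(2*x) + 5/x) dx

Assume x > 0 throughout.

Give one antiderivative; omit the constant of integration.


Step 1. Rewrite: now ∫(5/x) dx + ∫(6*cos(2*x)) dx.
Step 2. Evaluate the standard form [assuming x > 0]: now 5*log(x) + ∫(6*cos(2*x)) dx.
Step 3. Evaluate the standard form: now 5*log(x) + 3*sin(2*x).
Answer: 5*log(x) + 3*sin(2*x).


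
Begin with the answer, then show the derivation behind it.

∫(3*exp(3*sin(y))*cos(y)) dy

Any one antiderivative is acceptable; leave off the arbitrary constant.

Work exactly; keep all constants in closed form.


The answer is exp(3*sin(y)).
Step 1. Substitute u = sin(y), turning ∫(3*exp(3*sin(y))*cos(y)) dy into ∫(3*exp(3*u)) du: now ∫(3*exp(3*u)) du.
Step 2. Evaluate the standard form: now exp(3*u).
Step 3. Substitute back u = sin(y): now exp(3*sin(y)).
Answer: exp(3*sin(y)).


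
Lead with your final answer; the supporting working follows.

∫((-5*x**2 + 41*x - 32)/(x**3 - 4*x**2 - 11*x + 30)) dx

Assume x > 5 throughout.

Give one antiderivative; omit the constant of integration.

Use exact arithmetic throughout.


The answer is 2*log(x - 5) - 2*log(x - 2) - 5*log(x + 3).
Step 1. Decompose ∫((-5*x**2 + 41*x - 32)/(x**3 - 4*x**2 - 11*x + 30)) dx by partial fractions, (-5*x**2 + 41*x - 32)/(x**3 - 4*x**2 - 11*x + 30) = -5/(x + 3) - 2/(x - 2) + 2/(x - 5): now ∫(2/(x - 5)) dx + ∫(-2/(x - 2)) dx + ∫(-5/(x + 3)) dx.
Step 2. Evaluate the standard form [assuming x > 5]: now 2*log(x - 5) + ∫(-2/(x - 2)) dx + ∫(-5/(x + 3)) dx.
Step 3. Evaluate the standard form [assuming x > -3]: now 2*log(x - 5) - 5*log(x + 3) + ∫(-2/(x - 2)) dx.
Step 4. Evaluate the standard form [assuming x > 2]: now 2*log(x - 5) - 2*log(x - 2) - 5*log(x + 3).
Answer: 2*log(x - 5) - 2*log(x - 2) - 5*log(x + 3).


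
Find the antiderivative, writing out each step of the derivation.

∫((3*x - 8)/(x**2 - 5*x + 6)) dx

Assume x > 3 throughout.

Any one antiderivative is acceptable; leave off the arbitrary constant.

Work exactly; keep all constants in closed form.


Step 1. Decompose ∫((3*x - 8)/(x**2 - 5*x + 6)) dx by partial fractions, (3*x - 8)/(x**2 - 5*x + 6) = 2/(x - 2) + 1/(x - 3): now ∫(1/(x - 3)) dx + ∫(2/(x - 2)) dx.
Step 2. Evaluate the standard form [assuming x > 3]: now log(x - 3) + ∫(2/(x - 2)) dx.
Step 3. Evaluate the standard form [assuming x > 2]: now log(x - 3) + 2*log(x - 2).
Answer: log(x - 3) + 2*log(x - 2).


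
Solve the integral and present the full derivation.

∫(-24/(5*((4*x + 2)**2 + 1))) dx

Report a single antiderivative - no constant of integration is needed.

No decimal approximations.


Step 1. Substitute u = 4*x + 2, turning ∫(-24/(5*((4*x + 2)**2 + 1))) dx into ∫(-6/(5*(u**2 + 1))) du: now ∫(-6/(5*(u**2 + 1))) du.
Step 2. Evaluate the standard form: now -6*atan(u)/5.
Step 3. Substitute back u = 4*x + 2: now -6*atan(4*x + 2)/5.
Answer: -6*atan(4*x + 2)/5.


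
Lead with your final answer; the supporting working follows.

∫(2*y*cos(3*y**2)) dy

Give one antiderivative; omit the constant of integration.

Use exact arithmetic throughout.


The answer is sin(3*y**2)/3.
Step 1. Substitute u = y**2, turning ∫(2*y*cos(3*y**2)) dy into ∫(cos(3*u)) du: now ∫(cos(3*u)) du.
Step 2. Evaluate the standard form: now sin(3*u)/3.
Step 3. Substitute back u = y**2: now sin(3*y**2)/3.
Answer: sin(3*y**2)/3.


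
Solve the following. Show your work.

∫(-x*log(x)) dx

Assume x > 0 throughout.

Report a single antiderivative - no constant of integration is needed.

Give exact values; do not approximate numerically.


Step 1. Integrate ∫(-x*log(x)) dx by parts with u = log(x), dv = (-x) dx, so v = -x**2/2 [assuming x > 0]: now -x**2*log(x)/2 + ∫(x/2) dx.
Step 2. Evaluate the standard form: now -x**2*log(x)/2 + x**2/4.
Answer: -x**2*log(x)/2 + x**2/4.


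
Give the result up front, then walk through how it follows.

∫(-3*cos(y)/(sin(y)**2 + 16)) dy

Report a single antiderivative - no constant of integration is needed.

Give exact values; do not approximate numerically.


The answer is -3*atan(sin(y)/4)/4.
Step 1. Substitute u = sin(y), turning ∫(-3*cos(y)/(sin(y)**2 + 16)) dy into ∫(-3/(u**2 + 16)) du: now ∫(-3/(u**2 + 16)) du.
Step 2. Evaluate the standard form: now -3*atan(u/4)/4.
Step 3. Substitute back u = sin(y): now -3*atan(sin(y)/4)/4.
Answer: -3*atan(sin(y)/4)/4.


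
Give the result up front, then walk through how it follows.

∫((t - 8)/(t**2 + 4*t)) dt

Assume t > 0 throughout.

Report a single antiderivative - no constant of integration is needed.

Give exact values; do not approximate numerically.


The answer is -2*log(t) + 3*log(t + 4).
Step 1. Decompose ∫((t - 8)/(t**2 + 4*t)) dt by partial fractions, (t - 8)/(t**2 + 4*t) = 3/(t + 4) - 2/t: now ∫(-2/t) dt + ∫(3/(t + 4)) dt.
Step 2. Evaluate the standard form [assuming t > 0]: now -2*log(t) + ∫(3/(t + 4)) dt.
Step 3. Evaluate the standard form [assuming t > -4]: now -2*log(t) + 3*log(t + 4).
Answer: -2*log(t) + 3*log(t + 4).


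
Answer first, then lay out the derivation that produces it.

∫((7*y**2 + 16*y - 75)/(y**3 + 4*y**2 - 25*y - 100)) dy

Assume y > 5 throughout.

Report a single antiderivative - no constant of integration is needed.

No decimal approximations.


The answer is 2*log(y - 5) + 3*log(y + 4) + 2*log(y + 5).
Step 1. Decompose ∫((7*y**2 + 16*y - 75)/(y**3 + 4*y**2 - 25*y - 100)) dy by partial fractions, (7*y**2 + 16*y - 75)/(y**3 + 4*y**2 - 25*y - 100) = 2/(y + 5) + 3/(y + 4) + 2/(y - 5): now ∫(2/(y - 5)) dy + ∫(3/(y + 4)) dy + ∫(2/(y + 5)) dy.
Step 2. Evaluate the standard form [assuming y > -4]: now 3*log(y + 4) + ∫(2/(y - 5)) dy + ∫(2/(y + 5)) dy.
Step 3. Evaluate the standard form [assuming y > 5]: now 2*log(y - 5) + 3*log(y + 4) + ∫(2/(y + 5)) dy.
Step 4. Evaluate the standard form [assuming y > -5]: now 2*log(y - 5) + 3*log(y + 4) + 2*log(y + 5).
Answer: 2*log(y - 5) + 3*log(y + 4) + 2*log(y + 5).


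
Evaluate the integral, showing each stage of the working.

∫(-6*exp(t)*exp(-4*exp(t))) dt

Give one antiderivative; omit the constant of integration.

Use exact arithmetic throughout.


Step 1. Substitute u = exp(t), turning ∫(-6*exp(t)*exp(-4*exp(t))) dt into ∫(-6*exp(-4*u)) du: now ∫(-6*exp(-4*u)) du.
Step 2. Evaluate the standard form: now 3*exp(-4*u)/2.
Step 3. Substitute back u = exp(t): now 3*exp(-4*exp(t))/2.
Answer: 3*exp(-4*exp(t))/2.


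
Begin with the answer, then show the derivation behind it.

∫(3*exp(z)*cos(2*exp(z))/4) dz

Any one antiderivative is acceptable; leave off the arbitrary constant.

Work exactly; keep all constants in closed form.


The answer is 3*sin(2*exp(z))/8.
Step 1. Substitute u = exp(z), turning ∫(3*exp(z)*cos(2*exp(z))/4) dz into ∫(3*cos(2*u)/4) du: now ∫(3*cos(2*u)/4) du.
Step 2. Evaluate the standard form: now 3*sin(2*u)/8.
Step 3. Substitute back u = exp(z): now 3*sin(2*exp(z))/8.
Answer: 3*sin(2*exp(z))/8.


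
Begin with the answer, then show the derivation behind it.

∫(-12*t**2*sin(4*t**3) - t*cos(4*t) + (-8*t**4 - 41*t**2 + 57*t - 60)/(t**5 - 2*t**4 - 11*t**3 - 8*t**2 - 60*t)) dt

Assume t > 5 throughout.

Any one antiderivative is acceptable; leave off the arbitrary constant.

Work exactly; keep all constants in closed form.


The answer is -t*sin(4*t)/4 + log(t) - 5*log(t - 5) - 4*log(t + 3) - cos(4*t)/16 + cos(4*t**3) - 3*atan(t/2)/2.
Step 1. Rewrite: now ∫(-t*cos(4*t)) dt + ∫(-12*t**2*sin(4*t**3)) dt + ∫((-8*t**4 - 41*t**2 + 57*t - 60)/(t**5 - 2*t**4 - 11*t**3 - 8*t**2 - 60*t)) dt.
Step 2. Decompose ∫((-8*t**4 - 41*t**2 + 57*t - 60)/(t**5 - 2*t**4 - 11*t**3 - 8*t**2 - 60*t)) dt by partial fractions, (-8*t**4 - 41*t**2 + 57*t - 60)/(t**5 - 2*t**4 - 11*t**3 - 8*t**2 - 60*t) = -3/(t**2 + 4) - 4/(t + 3) - 5/(t - 5) + 1/t: now ∫(1/t) dt + ∫(-t*cos(4*t)) dt + ∫(-12*t**2*sin(4*t**3)) dt + ∫(-5/(t - 5)) dt + ∫(-4/(t + 3)) dt + ∫(-3/(t**2 + 4)) dt.
Step 3. Evaluate the standard form [assuming t > 5]: now -5*log(t - 5) + ∫(1/t) dt + ∫(-t*cos(4*t)) dt + ∫(-12*t**2*sin(4*t**3)) dt + ∫(-4/(t + 3)) dt + ∫(-3/(t**2 + 4)) dt.
Step 4. Evaluate the standard form [assuming t > -3]: now -5*log(t - 5) - 4*log(t + 3) + ∫(1/t) dt + ∫(-t*cos(4*t)) dt + ∫(-12*t**2*sin(4*t**3)) dt + ∫(-3/(t**2 + 4)) dt.
Step 5. Evaluate the standard form [assuming t > 0]: now log(t) - 5*log(t - 5) - 4*log(t + 3) + ∫(-t*cos(4*t)) dt + ∫(-12*t**2*sin(4*t**3)) dt + ∫(-3/(t**2 + 4)) dt.
Step 6. Evaluate the standard form: now log(t) - 5*log(t - 5) - 4*log(t + 3) - 3*atan(t/2)/2 + ∫(-t*cos(4*t)) dt + ∫(-12*t**2*sin(4*t**3)) dt.
Step 7. Integrate ∫(-t*cos(4*t)) dt by parts with u = t, dv = (-cos(4*t)) dt, so v = -sin(4*t)/4: now -t*sin(4*t)/4 + log(t) - 5*log(t - 5) - 4*log(t + 3) - 3*atan(t/2)/2 + ∫(-12*t**2*sin(4*t**3)) dt + ∫(sin(4*t)/4) dt.
Step 8. Evaluate the standard form: now -t*sin(4*t)/4 + log(t) - 5*log(t - 5) - 4*log(t + 3) - cos(4*t)/16 - 3*atan(t/2)/2 + ∫(-12*t**2*sin(4*t**3)) dt.
Step 9. Substitute u = t**3, turning ∫(-12*t**2*sin(4*t**3)) dt into ∫(-4*sin(4*u)) du: now -t*sin(4*t)/4 + log(t) - 5*log(t - 5) - 4*log(t + 3) - cos(4*t)/16 - 3*atan(t/2)/2 + ∫(-4*sin(4*u)) du.
Step 10. Evaluate the standard form: now -t*sin(4*t)/4 + log(t) - 5*log(t - 5) - 4*log(t + 3) - cos(4*t)/16 + cos(4*u) - 3*atan(t/2)/2.
Step 11. Substitute back u = t**3: now -t*sin(4*t)/4 + log(t) - 5*log(t - 5) - 4*log(t + 3) - cos(4*t)/16 + cos(4*t**3) - 3*atan(t/2)/2.
Answer: -t*sin(4*t)/4 + log(t) - 5*log(t - 5) - 4*log(t + 3) - cos(4*t)/16 + cos(4*t**3) - 3*atan(t/2)/2.


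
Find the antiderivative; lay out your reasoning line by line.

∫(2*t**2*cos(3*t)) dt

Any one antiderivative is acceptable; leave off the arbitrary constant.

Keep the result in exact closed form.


Step 1. Integrate ∫(2*t**2*cos(3*t)) dt by parts with u = t**2, dv = (2*cos(3*t)) dt, so v = 2*sin(3*t)/3: now 2*t**2*sin(3*t)/3 + ∫(-4*t*sin(3*t)/3) dt.
Step 2. Integrate ∫(-4*t*sin(3*t)/3) dt by parts with u = t, dv = (-4*sin(3*t)/3) dt, so v = 4*cos(3*t)/9: now 2*t**2*sin(3*t)/3 + 4*t*cos(3*t)/9 + ∫(-4*cos(3*t)/9) dt.
Step 3. Evaluate the standard form: now 2*t**2*sin(3*t)/3 + 4*t*cos(3*t)/9 - 4*sin(3*t)/27.
Answer: 2*t**2*sin(3*t)/3 + 4*t*cos(3*t)/9 - 4*sin(3*t)/27.


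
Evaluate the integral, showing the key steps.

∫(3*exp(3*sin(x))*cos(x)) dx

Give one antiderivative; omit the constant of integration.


Step 1. Substitute u = sin(x), turning ∫(3*exp(3*sin(x))*cos(x)) dx into ∫(3*exp(3*u)) du: now ∫(3*exp(3*u)) du.
Step 2. Evaluate the standard form: now exp(3*u).
Step 3. Substitute back u = sin(x): now exp(3*sin(x)).
Answer: exp(3*sin(x)).


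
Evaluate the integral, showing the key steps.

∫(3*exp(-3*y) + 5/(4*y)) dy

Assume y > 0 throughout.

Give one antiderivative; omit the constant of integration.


Step 1. Rewrite: now ∫(5/(4*y)) dy + ∫(3*exp(-3*y)) dy.
Step 2. Evaluate the standard form: now ∫(5/(4*y)) dy - exp(-3*y).
Step 3. Evaluate the standard form [assuming y > 0]: now 5*log(y)/4 - exp(-3*y).
Answer: 5*log(y)/4 - exp(-3*y).


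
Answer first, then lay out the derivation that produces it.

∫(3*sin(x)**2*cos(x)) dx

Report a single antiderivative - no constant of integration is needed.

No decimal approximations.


The answer is sin(x)**3.
Step 1. Substitute u = sin(x), turning ∫(3*sin(x)**2*cos(x)) dx into ∫(3*u**2) du: now ∫(3*u**2) du.
Step 2. Evaluate the standard form: now u**3.
Step 3. Substitute back u = sin(x): now sin(x)**3.
Answer: sin(x)**3.


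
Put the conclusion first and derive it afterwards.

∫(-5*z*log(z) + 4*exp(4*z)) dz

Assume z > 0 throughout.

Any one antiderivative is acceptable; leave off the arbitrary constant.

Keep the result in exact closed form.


The answer is -5*z**2*log(z)/2 + 5*z**2/4 + exp(4*z).
Step 1. Rewrite: now ∫(-5*z*log(z)) dz + ∫(4*exp(4*z)) dz.
Step 2. Integrate ∫(-5*z*log(z)) dz by parts with u = log(z), dv = (-5*z) dz, so v = -5*z**2/2 [assuming z > 0]: now -5*z**2*log(z)/2 + ∫(5*z/2) dz + ∫(4*exp(4*z)) dz.
Step 3. Evaluate the standard form: now -5*z**2*log(z)/2 + 5*z**2/4 + ∫(4*exp(4*z)) dz.
Step 4. Evaluate the standard form: now -5*z**2*log(z)/2 + 5*z**2/4 + exp(4*z).
Answer: -5*z**2*log(z)/2 + 5*z**2/4 + exp(4*z).


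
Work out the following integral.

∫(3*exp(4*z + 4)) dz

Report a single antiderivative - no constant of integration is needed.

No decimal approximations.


Answer: 3*exp(4*z + 4)/4.


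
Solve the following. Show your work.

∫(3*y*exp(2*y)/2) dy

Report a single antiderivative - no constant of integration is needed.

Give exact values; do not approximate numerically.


Step 1. Integrate ∫(3*y*exp(2*y)/2) dy by parts with u = y, dv = (3*exp(2*y)/2) dy, so v = 3*exp(2*y)/4: now 3*y*exp(2*y)/4 + ∫(-3*exp(2*y)/4) dy.
Step 2. Evaluate the standard form: now 3*y*exp(2*y)/4 - 3*exp(2*y)/8.
Answer: 3*y*exp(2*y)/4 - 3*exp(2*y)/8.


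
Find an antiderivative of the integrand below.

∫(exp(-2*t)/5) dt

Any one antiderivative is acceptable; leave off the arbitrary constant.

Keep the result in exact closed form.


Answer: -exp(-2*t)/10.


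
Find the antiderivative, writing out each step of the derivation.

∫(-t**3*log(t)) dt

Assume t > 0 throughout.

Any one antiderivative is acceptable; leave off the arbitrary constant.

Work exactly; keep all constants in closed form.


Step 1. Integrate ∫(-t**3*log(t)) dt by parts with u = log(t), dv = (-t**3) dt, so v = -t**4/4 [assuming t > 0]: now -t**4*log(t)/4 + ∫(t**3/4) dt.
Step 2. Evaluate the standard form: now -t**4*log(t)/4 + t**4/16.
Answer: -t**4*log(t)/4 + t**4/16.


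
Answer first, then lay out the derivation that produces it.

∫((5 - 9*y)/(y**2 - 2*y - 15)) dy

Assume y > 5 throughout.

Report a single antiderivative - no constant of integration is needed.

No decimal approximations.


The answer is -5*log(y - 5) - 4*log(y + 3).
Step 1. Decompose ∫((5 - 9*y)/(y**2 - 2*y - 15)) dy by partial fractions, (5 - 9*y)/(y**2 - 2*y - 15) = -4/(y + 3) - 5/(y - 5): now ∫(-5/(y - 5)) dy + ∫(-4/(y + 3)) dy.
Step 2. Evaluate the standard form [assuming y > 5]: now -5*log(y - 5) + ∫(-4/(y + 3)) dy.
Step 3. Evaluate the standard form [assuming y > -3]: now -5*log(y - 5) - 4*log(y + 3).
Answer: -5*log(y - 5) - 4*log(y + 3).


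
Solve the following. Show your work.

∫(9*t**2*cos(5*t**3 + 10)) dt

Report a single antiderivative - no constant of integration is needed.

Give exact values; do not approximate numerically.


Step 1. Substitute u = t**3 + 2, turning ∫(9*t**2*cos(5*t**3 + 10)) dt into ∫(3*cos(5*u)) du: now ∫(3*cos(5*u)) du.
Step 2. Evaluate the standard form: now 3*sin(5*u)/5.
Step 3. Substitute back u = t**3 + 2: now 3*sin(5*t**3 + 10)/5.
Answer: 3*sin(5*t**3 + 10)/5.


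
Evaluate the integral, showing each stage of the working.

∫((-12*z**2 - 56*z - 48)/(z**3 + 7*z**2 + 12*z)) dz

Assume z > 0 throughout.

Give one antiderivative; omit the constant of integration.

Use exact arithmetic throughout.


Step 1. Decompose ∫((-12*z**2 - 56*z - 48)/(z**3 + 7*z**2 + 12*z)) dz by partial fractions, (-12*z**2 - 56*z - 48)/(z**3 + 7*z**2 + 12*z) = -4/(z + 4) - 4/(z + 3) - 4/z: now ∫(-4/z) dz + ∫(-4/(z + 3)) dz + ∫(-4/(z + 4)) dz.
Step 2. Evaluate the standard form [assuming z > -4]: now -4*log(z + 4) + ∫(-4/z) dz + ∫(-4/(z + 3)) dz.
Step 3. Evaluate the standard form [assuming z > -3]: now -4*log(z + 3) - 4*log(z + 4) + ∫(-4/z) dz.
Step 4. Evaluate the standard form [assuming z > 0]: now -4*log(z) - 4*log(z + 3) - 4*log(z + 4).
Answer: -4*log(z) - 4*log(z + 3) - 4*log(z + 4).


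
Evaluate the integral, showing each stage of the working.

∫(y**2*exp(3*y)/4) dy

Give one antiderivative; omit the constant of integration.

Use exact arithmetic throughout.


Step 1. Integrate ∫(y**2*exp(3*y)/4) dy by parts with u = y**2, dv = (exp(3*y)/4) dy, so v = exp(3*y)/12: now y**2*exp(3*y)/12 + ∫(-y*exp(3*y)/6) dy.
Step 2. Integrate ∫(-y*exp(3*y)/6) dy by parts with u = y, dv = (-exp(3*y)/6) dy, so v = -exp(3*y)/18: now y**2*exp(3*y)/12 - y*exp(3*y)/18 + ∫(exp(3*y)/18) dy.
Step 3. Evaluate the standard form: now y**2*exp(3*y)/12 - y*exp(3*y)/18 + exp(3*y)/54.
Answer: y**2*exp(3*y)/12 - y*exp(3*y)/18 + exp(3*y)/54.


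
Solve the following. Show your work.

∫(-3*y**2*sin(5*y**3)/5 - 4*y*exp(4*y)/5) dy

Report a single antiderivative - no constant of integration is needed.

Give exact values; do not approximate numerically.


Step 1. Rewrite: now ∫(-4*y*exp(4*y)/5) dy + ∫(-3*y**2*sin(5*y**3)/5) dy.
Step 2. Integrate ∫(-4*y*exp(4*y)/5) dy by parts with u = y, dv = (-4*exp(4*y)/5) dy, so v = -exp(4*y)/5: now -y*exp(4*y)/5 + ∫(-3*y**2*sin(5*y**3)/5) dy + ∫(exp(4*y)/5) dy.
Step 3. Evaluate the standard form: now -y*exp(4*y)/5 + exp(4*y)/20 + ∫(-3*y**2*sin(5*y**3)/5) dy.
Step 4. Substitute u = y**3, turning ∫(-3*y**2*sin(5*y**3)/5) dy into ∫(-sin(5*u)/5) du: now -y*exp(4*y)/5 + exp(4*y)/20 + ∫(-sin(5*u)/5) du.
Step 5. Evaluate the standard form: now -y*exp(4*y)/5 + exp(4*y)/20 + cos(5*u)/25.
Step 6. Substitute back u = y**3: now -y*exp(4*y)/5 + exp(4*y)/20 + cos(5*y**3)/25.
Answer: -y*exp(4*y)/5 + exp(4*y)/20 + cos(5*y**3)/25.


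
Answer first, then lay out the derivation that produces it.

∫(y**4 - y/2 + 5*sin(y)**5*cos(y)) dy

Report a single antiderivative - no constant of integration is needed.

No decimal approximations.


The answer is y**5/5 - y**2/4 + 5*sin(y)**6/6.
Step 1. Rewrite: now ∫(-y/2) dy + ∫(y**4) dy + ∫(5*sin(y)**5*cos(y)) dy.
Step 2. Evaluate the standard form: now -y**2/4 + ∫(y**4) dy + ∫(5*sin(y)**5*cos(y)) dy.
Step 3. Substitute u = sin(y), turning ∫(5*sin(y)**5*cos(y)) dy into ∫(5*u**5) du: now -y**2/4 + ∫(5*u**5) du + ∫(y**4) dy.
Step 4. Evaluate the standard form: now 5*u**6/6 - y**2/4 + ∫(y**4) dy.
Step 5. Substitute back u = sin(y): now -y**2/4 + 5*sin(y)**6/6 + ∫(y**4) dy.
Step 6. Evaluate the standard form: now y**5/5 - y**2/4 + 5*sin(y)**6/6.
Answer: y**5/5 - y**2/4 + 5*sin(y)**6/6.


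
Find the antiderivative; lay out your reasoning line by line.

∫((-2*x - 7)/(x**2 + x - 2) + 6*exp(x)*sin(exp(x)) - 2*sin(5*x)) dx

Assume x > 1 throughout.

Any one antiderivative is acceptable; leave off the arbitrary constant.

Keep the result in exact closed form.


Step 1. Rewrite: now ∫((-2*x - 7)/(x**2 + x - 2)) dx + ∫(6*exp(x)*sin(exp(x))) dx + ∫(-2*sin(5*x)) dx.
Step 2. Evaluate the standard form: now 2*cos(5*x)/5 + ∫((-2*x - 7)/(x**2 + x - 2)) dx + ∫(6*exp(x)*sin(exp(x))) dx.
Step 3. Substitute u = exp(x), turning ∫(6*exp(x)*sin(exp(x))) dx into ∫(6*sin(u)) du: now 2*cos(5*x)/5 + ∫((-2*x - 7)/(x**2 + x - 2)) dx + ∫(6*sin(u)) du.
Step 4. Evaluate the standard form: now -6*cos(u) + 2*cos(5*x)/5 + ∫((-2*x - 7)/(x**2 + x - 2)) dx.
Step 5. Substitute back u = exp(x): now 2*cos(5*x)/5 - 6*cos(exp(x)) + ∫((-2*x - 7)/(x**2 + x - 2)) dx.
Step 6. Decompose ∫((-2*x - 7)/(x**2 + x - 2)) dx by partial fractions, (-2*x - 7)/(x**2 + x - 2) = 1/(x + 2) - 3/(x - 1): now 2*cos(5*x)/5 - 6*cos(exp(x)) + ∫(-3/(x - 1)) dx + ∫(1/(x + 2)) dx.
Step 7. Evaluate the standard form [assuming x > -2]: now log(x + 2) + 2*cos(5*x)/5 - 6*cos(exp(x)) + ∫(-3/(x - 1)) dx.
Step 8. Evaluate the standard form [assuming x > 1]: now -3*log(x - 1) + log(x + 2) + 2*cos(5*x)/5 - 6*cos(exp(x)).
Answer: -3*log(x - 1) + log(x + 2) + 2*cos(5*x)/5 - 6*cos(exp(x)).


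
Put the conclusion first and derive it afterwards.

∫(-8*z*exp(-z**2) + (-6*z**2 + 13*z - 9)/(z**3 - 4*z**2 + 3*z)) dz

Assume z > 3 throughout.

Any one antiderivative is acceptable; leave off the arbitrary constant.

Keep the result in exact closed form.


The answer is -3*log(z) - 4*log(z - 3) + log(z - 1) + 4*exp(-z**2).
Step 1. Rewrite: now ∫(-8*z*exp(-z**2)) dz + ∫((-6*z**2 + 13*z - 9)/(z**3 - 4*z**2 + 3*z)) dz.
Step 2. Substitute u = z**2, turning ∫(-8*z*exp(-z**2)) dz into ∫(-4*exp(-u)) du: now ∫((-6*z**2 + 13*z - 9)/(z**3 - 4*z**2 + 3*z)) dz + ∫(-4*exp(-u)) du.
Step 3. Evaluate the standard form: now ∫((-6*z**2 + 13*z - 9)/(z**3 - 4*z**2 + 3*z)) dz + 4*exp(-u).
Step 4. Substitute back u = z**2: now ∫((-6*z**2 + 13*z - 9)/(z**3 - 4*z**2 + 3*z)) dz + 4*exp(-z**2).
Step 5. Decompose ∫((-6*z**2 + 13*z - 9)/(z**3 - 4*z**2 + 3*z)) dz by partial fractions, (-6*z**2 + 13*z - 9)/(z**3 - 4*z**2 + 3*z) = 1/(z - 1) - 4/(z - 3) - 3/z: now ∫(-3/z) dz + ∫(-4/(z - 3)) dz + ∫(1/(z - 1)) dz + 4*exp(-z**2).
Step 6. Evaluate the standard form [assuming z > 1]: now log(z - 1) + ∫(-3/z) dz + ∫(-4/(z - 3)) dz + 4*exp(-z**2).
Step 7. Evaluate the standard form [assuming z > 3]: now -4*log(z - 3) + log(z - 1) + ∫(-3/z) dz + 4*exp(-z**2).
Step 8. Evaluate the standard form [assuming z > 0]: now -3*log(z) - 4*log(z - 3) + log(z - 1) + 4*exp(-z**2).
Answer: -3*log(z) - 4*log(z - 3) + log(z - 1) + 4*exp(-z**2).


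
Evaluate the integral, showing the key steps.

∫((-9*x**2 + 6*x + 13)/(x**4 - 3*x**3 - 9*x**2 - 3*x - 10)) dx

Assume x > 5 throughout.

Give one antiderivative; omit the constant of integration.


Step 1. Decompose ∫((-9*x**2 + 6*x + 13)/(x**4 - 3*x**3 - 9*x**2 - 3*x - 10)) dx by partial fractions, (-9*x**2 + 6*x + 13)/(x**4 - 3*x**3 - 9*x**2 - 3*x - 10) = -2/(x**2 + 1) + 1/(x + 2) - 1/(x - 5): now ∫(-1/(x - 5)) dx + ∫(1/(x + 2)) dx + ∫(-2/(x**2 + 1)) dx.
Step 2. Evaluate the standard form [assuming x > -2]: now log(x + 2) + ∫(-1/(x - 5)) dx + ∫(-2/(x**2 + 1)) dx.
Step 3. Evaluate the standard form [assuming x > 5]: now -log(x - 5) + log(x + 2) + ∫(-2/(x**2 + 1)) dx.
Step 4. Evaluate the standard form: now -log(x - 5) + log(x + 2) - 2*atan(x).
Answer: -log(x - 5) + log(x + 2) - 2*atan(x).


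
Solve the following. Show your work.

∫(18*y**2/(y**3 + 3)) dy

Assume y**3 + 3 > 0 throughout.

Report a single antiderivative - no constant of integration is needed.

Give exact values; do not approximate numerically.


Step 1. Substitute u = y**3 + 3, turning ∫(18*y**2/(y**3 + 3)) dy into ∫(6/u) du: now ∫(6/u) du.
Step 2. Evaluate the standard form [assuming u > 0]: now 6*log(u).
Step 3. Substitute back u = y**3 + 3: now 6*log(y**3 + 3).
Answer: 6*log(y**3 + 3).


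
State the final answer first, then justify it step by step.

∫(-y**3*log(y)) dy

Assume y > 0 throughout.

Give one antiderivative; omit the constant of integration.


The answer is -y**4*log(y)/4 + y**4/16.
Step 1. Integrate ∫(-y**3*log(y)) dy by parts with u = log(y), dv = (-y**3) dy, so v = -y**4/4 [assuming y > 0]: now -y**4*log(y)/4 + ∫(y**3/4) dy.
Step 2. Evaluate the standard form: now -y**4*log(y)/4 + y**4/16.
Answer: -y**4*log(y)/4 + y**4/16.


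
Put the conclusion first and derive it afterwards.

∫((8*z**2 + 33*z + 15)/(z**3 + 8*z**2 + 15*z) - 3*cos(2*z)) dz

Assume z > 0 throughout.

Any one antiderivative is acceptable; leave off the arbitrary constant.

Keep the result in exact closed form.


The answer is log(z) + 2*log(z + 3) + 5*log(z + 5) - 3*sin(2*z)/2.
Step 1. Rewrite: now ∫((8*z**2 + 33*z + 15)/(z**3 + 8*z**2 + 15*z)) dz + ∫(-3*cos(2*z)) dz.
Step 2. Decompose ∫((8*z**2 + 33*z + 15)/(z**3 + 8*z**2 + 15*z)) dz by partial fractions, (8*z**2 + 33*z + 15)/(z**3 + 8*z**2 + 15*z) = 5/(z + 5) + 2/(z + 3) + 1/z: now ∫(1/z) dz + ∫(2/(z + 3)) dz + ∫(5/(z + 5)) dz + ∫(-3*cos(2*z)) dz.
Step 3. Evaluate the standard form [assuming z > -3]: now 2*log(z + 3) + ∫(1/z) dz + ∫(5/(z + 5)) dz + ∫(-3*cos(2*z)) dz.
Step 4. Evaluate the standard form [assuming z > 0]: now log(z) + 2*log(z + 3) + ∫(5/(z + 5)) dz + ∫(-3*cos(2*z)) dz.
Step 5. Evaluate the standard form [assuming z > -5]: now log(z) + 2*log(z + 3) + 5*log(z + 5) + ∫(-3*cos(2*z)) dz.
Step 6. Evaluate the standard form: now log(z) + 2*log(z + 3) + 5*log(z + 5) - 3*sin(2*z)/2.
Answer: log(z) + 2*log(z + 3) + 5*log(z + 5) - 3*sin(2*z)/2.


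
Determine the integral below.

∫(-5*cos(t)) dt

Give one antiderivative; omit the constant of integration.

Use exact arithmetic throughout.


Answer: -5*sin(t).


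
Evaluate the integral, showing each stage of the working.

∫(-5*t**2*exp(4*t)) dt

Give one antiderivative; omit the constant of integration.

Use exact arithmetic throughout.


Step 1. Integrate ∫(-5*t**2*exp(4*t)) dt by parts with u = t**2, dv = (-5*exp(4*t)) dt, so v = -5*exp(4*t)/4: now -5*t**2*exp(4*t)/4 + ∫(5*t*exp(4*t)/2) dt.
Step 2. Integrate ∫(5*t*exp(4*t)/2) dt by parts with u = t, dv = (5*exp(4*t)/2) dt, so v = 5*exp(4*t)/8: now -5*t**2*exp(4*t)/4 + 5*t*exp(4*t)/8 + ∫(-5*exp(4*t)/8) dt.
Step 3. Evaluate the standard form: now -5*t**2*exp(4*t)/4 + 5*t*exp(4*t)/8 - 5*exp(4*t)/32.
Answer: -5*t**2*exp(4*t)/4 + 5*t*exp(4*t)/8 - 5*exp(4*t)/32.


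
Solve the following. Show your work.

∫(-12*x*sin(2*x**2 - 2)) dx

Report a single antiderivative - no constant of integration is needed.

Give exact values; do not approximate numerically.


Step 1. Substitute u = x**2 - 1, turning ∫(-12*x*sin(2*x**2 - 2)) dx into ∫(-6*sin(2*u)) du: now ∫(-6*sin(2*u)) du.
Step 2. Evaluate the standard form: now 3*cos(2*u).
Step 3. Substitute back u = x**2 - 1: now 3*cos(2*x**2 - 2).
Answer: 3*cos(2*x**2 - 2).


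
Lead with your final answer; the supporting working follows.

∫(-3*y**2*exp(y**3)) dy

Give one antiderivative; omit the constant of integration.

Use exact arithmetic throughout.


The answer is -exp(y**3).
Step 1. Substitute u = y**3, turning ∫(-3*y**2*exp(y**3)) dy into ∫(-exp(u)) du: now ∫(-exp(u)) du.
Step 2. Evaluate the standard form: now -exp(u).
Step 3. Substitute back u = y**3: now -exp(y**3).
Answer: -exp(y**3).


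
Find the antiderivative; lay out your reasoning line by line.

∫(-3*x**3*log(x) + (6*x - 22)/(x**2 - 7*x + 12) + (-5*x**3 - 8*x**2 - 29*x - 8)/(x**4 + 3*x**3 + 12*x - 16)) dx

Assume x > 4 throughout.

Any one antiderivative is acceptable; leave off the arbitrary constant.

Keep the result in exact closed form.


Step 1. Rewrite: now ∫(-3*x**3*log(x)) dx + ∫((6*x - 22)/(x**2 - 7*x + 12)) dx + ∫((-5*x**3 - 8*x**2 - 29*x - 8)/(x**4 + 3*x**3 + 12*x - 16)) dx.
Step 2. Integrate ∫(-3*x**3*log(x)) dx by parts with u = log(x), dv = (-3*x**3) dx, so v = -3*x**4/4 [assuming x > 0]: now -3*x**4*log(x)/4 + ∫(3*x**3/4) dx + ∫((6*x - 22)/(x**2 - 7*x + 12)) dx + ∫((-5*x**3 - 8*x**2 - 29*x - 8)/(x**4 + 3*x**3 + 12*x - 16)) dx.
Step 3. Evaluate the standard form: now -3*x**4*log(x)/4 + 3*x**4/16 + ∫((6*x - 22)/(x**2 - 7*x + 12)) dx + ∫((-5*x**3 - 8*x**2 - 29*x - 8)/(x**4 + 3*x**3 + 12*x - 16)) dx.
Step 4. Decompose ∫((-5*x**3 - 8*x**2 - 29*x - 8)/(x**4 + 3*x**3 + 12*x - 16)) dx by partial fractions, (-5*x**3 - 8*x**2 - 29*x - 8)/(x**4 + 3*x**3 + 12*x - 16) = -3/(x**2 + 4) - 3/(x + 4) - 2/(x - 1): now -3*x**4*log(x)/4 + 3*x**4/16 + ∫((6*x - 22)/(x**2 - 7*x + 12)) dx + ∫(-2/(x - 1)) dx + ∫(-3/(x + 4)) dx + ∫(-3/(x**2 + 4)) dx.
Step 5. Evaluate the standard form [assuming x > 1]: now -3*x**4*log(x)/4 + 3*x**4/16 - 2*log(x - 1) + ∫((6*x - 22)/(x**2 - 7*x + 12)) dx + ∫(-3/(x + 4)) dx + ∫(-3/(x**2 + 4)) dx.
Step 6. Evaluate the standard form [assuming x > -4]: now -3*x**4*log(x)/4 + 3*x**4/16 - 2*log(x - 1) - 3*log(x + 4) + ∫((6*x - 22)/(x**2 - 7*x + 12)) dx + ∫(-3/(x**2 + 4)) dx.
Step 7. Evaluate the standard form: now -3*x**4*log(x)/4 + 3*x**4/16 - 2*log(x - 1) - 3*log(x + 4) - 3*atan(x/2)/2 + ∫((6*x - 22)/(x**2 - 7*x + 12)) dx.
Step 8. Decompose ∫((6*x - 22)/(x**2 - 7*x + 12)) dx by partial fractions, (6*x - 22)/(x**2 - 7*x + 12) = 4/(x - 3) + 2/(x - 4): now -3*x**4*log(x)/4 + 3*x**4/16 - 2*log(x - 1) - 3*log(x + 4) - 3*atan(x/2)/2 + ∫(2/(x - 4)) dx + ∫(4/(x - 3)) dx.
Step 9. Evaluate the standard form [assuming x > 4]: now -3*x**4*log(x)/4 + 3*x**4/16 + 2*log(x - 4) - 2*log(x - 1) - 3*log(x + 4) - 3*atan(x/2)/2 + ∫(4/(x - 3)) dx.
Step 10. Evaluate the standard form [assuming x > 3]: now -3*x**4*log(x)/4 + 3*x**4/16 + 2*log(x - 4) + 4*log(x - 3) - 2*log(x - 1) - 3*log(x + 4) - 3*atan(x/2)/2.
Answer: -3*x**4*log(x)/4 + 3*x**4/16 + 2*log(x - 4) + 4*log(x - 3) - 2*log(x - 1) - 3*log(x + 4) - 3*atan(x/2)/2.


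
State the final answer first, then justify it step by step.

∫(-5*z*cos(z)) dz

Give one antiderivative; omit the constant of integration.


The answer is -5*z*sin(z) - 5*cos(z).
Step 1. Integrate ∫(-5*z*cos(z)) dz by parts with u = z, dv = (-5*cos(z)) dz, so v = -5*sin(z): now -5*z*sin(z) + ∫(5*sin(z)) dz.
Step 2. Evaluate the standard form: now -5*z*sin(z) - 5*cos(z).
Answer: -5*z*sin(z) - 5*cos(z).


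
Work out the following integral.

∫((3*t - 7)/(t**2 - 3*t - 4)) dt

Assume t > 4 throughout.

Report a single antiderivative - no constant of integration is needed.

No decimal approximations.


Answer: log(t - 4) + 2*log(t + 1).


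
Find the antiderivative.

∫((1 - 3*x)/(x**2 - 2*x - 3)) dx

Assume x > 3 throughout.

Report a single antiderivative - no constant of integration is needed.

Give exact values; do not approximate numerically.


Answer: -2*log(x - 3) - log(x + 1).


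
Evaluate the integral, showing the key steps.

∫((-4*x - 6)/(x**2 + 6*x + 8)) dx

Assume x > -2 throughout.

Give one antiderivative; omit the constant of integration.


Step 1. Decompose ∫((-4*x - 6)/(x**2 + 6*x + 8)) dx by partial fractions, (-4*x - 6)/(x**2 + 6*x + 8) = -5/(x + 4) + 1/(x + 2): now ∫(1/(x + 2)) dx + ∫(-5/(x + 4)) dx.
Step 2. Evaluate the standard form [assuming x > -2]: now log(x + 2) + ∫(-5/(x + 4)) dx.
Step 3. Evaluate the standard form [assuming x > -4]: now log(x + 2) - 5*log(x + 4).
Answer: log(x + 2) - 5*log(x + 4).


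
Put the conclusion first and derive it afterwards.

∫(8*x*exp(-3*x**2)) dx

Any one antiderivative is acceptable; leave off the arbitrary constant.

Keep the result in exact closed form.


The answer is -4*exp(-3*x**2)/3.
Step 1. Substitute u = x**2, turning ∫(8*x*exp(-3*x**2)) dx into ∫(4*exp(-3*u)) du: now ∫(4*exp(-3*u)) du.
Step 2. Evaluate the standard form: now -4*exp(-3*u)/3.
Step 3. Substitute back u = x**2: now -4*exp(-3*x**2)/3.
Answer: -4*exp(-3*x**2)/3.


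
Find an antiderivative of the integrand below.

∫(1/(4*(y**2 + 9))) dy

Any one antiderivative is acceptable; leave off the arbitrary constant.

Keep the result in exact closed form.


Answer: atan(y/3)/12.


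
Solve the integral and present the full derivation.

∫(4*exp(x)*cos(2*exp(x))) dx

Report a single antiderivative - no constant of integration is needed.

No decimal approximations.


Step 1. Substitute u = exp(x), turning ∫(4*exp(x)*cos(2*exp(x))) dx into ∫(4*cos(2*u)) du: now ∫(4*cos(2*u)) du.
Step 2. Evaluate the standard form: now 2*sin(2*u).
Step 3. Substitute back u = exp(x): now 2*sin(2*exp(x)).
Answer: 2*sin(2*exp(x)).


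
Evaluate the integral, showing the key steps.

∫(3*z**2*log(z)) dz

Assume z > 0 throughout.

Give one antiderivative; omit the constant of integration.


Step 1. Integrate ∫(3*z**2*log(z)) dz by parts with u = log(z), dv = (3*z**2) dz, so v = z**3 [assuming z > 0]: now z**3*log(z) + ∫(-z**2) dz.
Step 2. Evaluate the standard form: now z**3*log(z) - z**3/3.
Answer: z**3*log(z) - z**3/3.


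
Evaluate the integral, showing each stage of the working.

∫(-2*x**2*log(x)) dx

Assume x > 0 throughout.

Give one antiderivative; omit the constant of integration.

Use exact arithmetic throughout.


Step 1. Integrate ∫(-2*x**2*log(x)) dx by parts with u = log(x), dv = (-2*x**2) dx, so v = -2*x**3/3 [assuming x > 0]: now -2*x**3*log(x)/3 + ∫(2*x**2/3) dx.
Step 2. Evaluate the standard form: now -2*x**3*log(x)/3 + 2*x**3/9.
Answer: -2*x**3*log(x)/3 + 2*x**3/9.


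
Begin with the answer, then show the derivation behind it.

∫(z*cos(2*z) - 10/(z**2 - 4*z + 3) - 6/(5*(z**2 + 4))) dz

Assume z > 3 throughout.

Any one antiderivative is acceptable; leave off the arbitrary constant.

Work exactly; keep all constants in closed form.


The answer is z*sin(2*z)/2 - 5*log(z - 3) + 5*log(z - 1) + cos(2*z)/4 - 3*atan(z/2)/5.
Step 1. Rewrite: now ∫(z*cos(2*z)) dz + ∫(-6/(5*(z**2 + 4))) dz + ∫(-10/(z**2 - 4*z + 3)) dz.
Step 2. Integrate ∫(z*cos(2*z)) dz by parts with u = z, dv = (cos(2*z)) dz, so v = sin(2*z)/2: now z*sin(2*z)/2 + ∫(-6/(5*(z**2 + 4))) dz + ∫(-10/(z**2 - 4*z + 3)) dz + ∫(-sin(2*z)/2) dz.
Step 3. Evaluate the standard form: now z*sin(2*z)/2 + cos(2*z)/4 + ∫(-6/(5*(z**2 + 4))) dz + ∫(-10/(z**2 - 4*z + 3)) dz.
Step 4. Evaluate the standard form: now z*sin(2*z)/2 + cos(2*z)/4 - 3*atan(z/2)/5 + ∫(-10/(z**2 - 4*z + 3)) dz.
Step 5. Decompose ∫(-10/(z**2 - 4*z + 3)) dz by partial fractions, -10/(z**2 - 4*z + 3) = 5/(z - 1) - 5/(z - 3): now z*sin(2*z)/2 + cos(2*z)/4 - 3*atan(z/2)/5 + ∫(-5/(z - 3)) dz + ∫(5/(z - 1)) dz.
Step 6. Evaluate the standard form [assuming z > 3]: now z*sin(2*z)/2 - 5*log(z - 3) + cos(2*z)/4 - 3*atan(z/2)/5 + ∫(5/(z - 1)) dz.
Step 7. Evaluate the standard form [assuming z > 1]: now z*sin(2*z)/2 - 5*log(z - 3) + 5*log(z - 1) + cos(2*z)/4 - 3*atan(z/2)/5.
Answer: z*sin(2*z)/2 - 5*log(z - 3) + 5*log(z - 1) + cos(2*z)/4 - 3*atan(z/2)/5.


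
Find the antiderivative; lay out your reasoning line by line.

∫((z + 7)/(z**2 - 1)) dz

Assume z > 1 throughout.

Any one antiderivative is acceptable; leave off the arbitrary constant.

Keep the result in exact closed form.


Step 1. Decompose ∫((z + 7)/(z**2 - 1)) dz by partial fractions, (z + 7)/(z**2 - 1) = -3/(z + 1) + 4/(z - 1): now ∫(4/(z - 1)) dz + ∫(-3/(z + 1)) dz.
Step 2. Evaluate the standard form [assuming z > -1]: now -3*log(z + 1) + ∫(4/(z - 1)) dz.
Step 3. Evaluate the standard form [assuming z > 1]: now 4*log(z - 1) - 3*log(z + 1).
Answer: 4*log(z - 1) - 3*log(z + 1).


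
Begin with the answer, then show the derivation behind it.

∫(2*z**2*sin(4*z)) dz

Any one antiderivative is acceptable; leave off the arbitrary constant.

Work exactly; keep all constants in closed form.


The answer is -z**2*cos(4*z)/2 + z*sin(4*z)/4 + cos(4*z)/16.
Step 1. Integrate ∫(2*z**2*sin(4*z)) dz by parts with u = z**2, dv = (2*sin(4*z)) dz, so v = -cos(4*z)/2: now -z**2*cos(4*z)/2 + ∫(z*cos(4*z)) dz.
Step 2. Integrate ∫(z*cos(4*z)) dz by parts with u = z, dv = (cos(4*z)) dz, so v = sin(4*z)/4: now -z**2*cos(4*z)/2 + z*sin(4*z)/4 + ∫(-sin(4*z)/4) dz.
Step 3. Evaluate the standard form: now -z**2*cos(4*z)/2 + z*sin(4*z)/4 + cos(4*z)/16.
Answer: -z**2*cos(4*z)/2 + z*sin(4*z)/4 + cos(4*z)/16.


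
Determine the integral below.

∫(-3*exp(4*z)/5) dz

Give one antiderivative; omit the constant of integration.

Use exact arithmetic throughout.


Answer: -3*exp(4*z)/20.


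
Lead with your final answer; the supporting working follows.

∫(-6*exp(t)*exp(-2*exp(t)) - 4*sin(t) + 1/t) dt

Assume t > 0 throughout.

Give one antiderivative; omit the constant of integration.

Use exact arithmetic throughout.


The answer is log(t) + 4*cos(t) + 3*exp(-2*exp(t)).
Step 1. Rewrite: now ∫(1/t) dt + ∫(-6*exp(t)*exp(-2*exp(t))) dt + ∫(-4*sin(t)) dt.
Step 2. Evaluate the standard form: now 4*cos(t) + ∫(1/t) dt + ∫(-6*exp(t)*exp(-2*exp(t))) dt.
Step 3. Evaluate the standard form [assuming t > 0]: now log(t) + 4*cos(t) + ∫(-6*exp(t)*exp(-2*exp(t))) dt.
Step 4. Substitute u = exp(t), turning ∫(-6*exp(t)*exp(-2*exp(t))) dt into ∫(-6*exp(-2*u)) du: now log(t) + 4*cos(t) + ∫(-6*exp(-2*u)) du.
Step 5. Evaluate the standard form: now log(t) + 4*cos(t) + 3*exp(-2*u).
Step 6. Substitute back u = exp(t): now log(t) + 4*cos(t) + 3*exp(-2*exp(t)).
Answer: log(t) + 4*cos(t) + 3*exp(-2*exp(t)).
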